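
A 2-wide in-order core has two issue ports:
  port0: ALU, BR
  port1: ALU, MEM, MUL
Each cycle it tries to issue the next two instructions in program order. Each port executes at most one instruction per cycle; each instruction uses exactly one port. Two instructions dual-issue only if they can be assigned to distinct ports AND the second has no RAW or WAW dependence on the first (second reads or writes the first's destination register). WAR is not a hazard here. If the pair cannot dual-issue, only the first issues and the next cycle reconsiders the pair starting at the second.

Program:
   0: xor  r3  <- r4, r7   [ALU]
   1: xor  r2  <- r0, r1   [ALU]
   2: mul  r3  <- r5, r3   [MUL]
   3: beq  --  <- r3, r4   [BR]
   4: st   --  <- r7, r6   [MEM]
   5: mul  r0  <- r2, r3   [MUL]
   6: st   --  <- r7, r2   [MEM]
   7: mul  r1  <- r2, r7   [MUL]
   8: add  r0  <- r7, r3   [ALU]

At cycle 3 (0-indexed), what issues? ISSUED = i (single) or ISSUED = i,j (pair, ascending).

[0] i0&i1  xor.ALU+xor.ALU  -- dual
[1] i2  mul.MUL  -- RAW r3
[2] i3&i4  beq.BR+st.MEM  -- dual
[3] i5  mul.MUL  -- no-port MUL/MEM
[4] i6  st.MEM  -- no-port MEM/MUL
[5] i7&i8  mul.MUL+add.ALU  -- dual

ISSUED = 5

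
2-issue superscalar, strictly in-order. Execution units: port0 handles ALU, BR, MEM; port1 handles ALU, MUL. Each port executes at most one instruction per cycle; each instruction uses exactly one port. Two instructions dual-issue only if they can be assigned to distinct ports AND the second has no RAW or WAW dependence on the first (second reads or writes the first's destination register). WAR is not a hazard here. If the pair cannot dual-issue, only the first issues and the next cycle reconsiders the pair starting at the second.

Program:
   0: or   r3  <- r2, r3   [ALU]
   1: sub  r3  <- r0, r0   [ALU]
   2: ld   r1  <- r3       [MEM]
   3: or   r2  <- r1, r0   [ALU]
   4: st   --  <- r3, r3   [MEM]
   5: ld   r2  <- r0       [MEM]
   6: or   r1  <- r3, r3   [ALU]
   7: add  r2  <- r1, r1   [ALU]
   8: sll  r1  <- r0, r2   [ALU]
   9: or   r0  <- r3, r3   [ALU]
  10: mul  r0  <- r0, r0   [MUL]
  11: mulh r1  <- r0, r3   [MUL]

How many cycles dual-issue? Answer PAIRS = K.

PAIRS = 3

0. or @i0  | WAW r3
1. sub @i1  | RAW r3
2. ld @i2  | RAW r1
3. or+st @i3/i4  | 2-wide
4. ld+or @i5/i6  | 2-wide
5. add @i7  | RAW r2
6. sll+or @i8/i9  | 2-wide
7. mul @i10  | no-port MUL/MUL
8. mulh @i11  | tail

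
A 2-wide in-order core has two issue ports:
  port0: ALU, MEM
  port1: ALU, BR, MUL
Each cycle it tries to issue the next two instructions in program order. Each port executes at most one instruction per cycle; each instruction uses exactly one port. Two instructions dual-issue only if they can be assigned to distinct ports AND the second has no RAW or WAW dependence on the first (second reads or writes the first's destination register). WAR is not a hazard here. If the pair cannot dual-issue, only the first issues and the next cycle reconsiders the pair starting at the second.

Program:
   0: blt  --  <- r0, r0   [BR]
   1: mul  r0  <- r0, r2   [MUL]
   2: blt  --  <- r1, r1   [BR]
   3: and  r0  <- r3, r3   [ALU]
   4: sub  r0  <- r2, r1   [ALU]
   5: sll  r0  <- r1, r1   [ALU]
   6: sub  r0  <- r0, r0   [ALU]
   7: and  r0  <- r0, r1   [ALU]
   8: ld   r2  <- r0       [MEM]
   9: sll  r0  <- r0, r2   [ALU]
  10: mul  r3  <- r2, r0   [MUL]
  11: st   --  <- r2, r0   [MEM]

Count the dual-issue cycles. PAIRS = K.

PAIRS = 2

  cy0 -> i0 (blt) no-port BR/MUL
  cy1 -> i1 (mul) no-port MUL/BR
  cy2 -> i2&i3 (blt;and) pair
  cy3 -> i4 (sub) WAW r0
  cy4 -> i5 (sll) RAW+WAW r0
  cy5 -> i6 (sub) RAW+WAW r0
  cy6 -> i7 (and) RAW r0
  cy7 -> i8 (ld) RAW r2
  cy8 -> i9 (sll) RAW r0
  cy9 -> i10&i11 (mul;st) pair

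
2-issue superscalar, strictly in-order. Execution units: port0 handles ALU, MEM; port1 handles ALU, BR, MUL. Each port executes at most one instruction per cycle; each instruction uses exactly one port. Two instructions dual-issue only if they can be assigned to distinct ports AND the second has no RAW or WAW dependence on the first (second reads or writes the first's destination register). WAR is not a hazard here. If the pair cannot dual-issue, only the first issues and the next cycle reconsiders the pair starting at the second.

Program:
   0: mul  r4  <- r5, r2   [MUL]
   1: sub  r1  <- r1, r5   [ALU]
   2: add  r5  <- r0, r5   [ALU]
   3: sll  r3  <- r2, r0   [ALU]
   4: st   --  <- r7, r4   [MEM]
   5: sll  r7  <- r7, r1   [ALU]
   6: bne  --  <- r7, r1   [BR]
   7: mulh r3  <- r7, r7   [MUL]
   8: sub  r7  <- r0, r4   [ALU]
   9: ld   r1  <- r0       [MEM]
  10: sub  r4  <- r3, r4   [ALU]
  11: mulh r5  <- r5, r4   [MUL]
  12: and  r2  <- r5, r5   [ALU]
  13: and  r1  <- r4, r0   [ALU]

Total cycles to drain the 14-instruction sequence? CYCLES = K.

CYCLES = 8

  cy0 -> i0+i1 (mul.MUL/sub.ALU) dual
  cy1 -> i2+i3 (add.ALU/sll.ALU) dual
  cy2 -> i4+i5 (st.MEM/sll.ALU) dual
  cy3 -> i6 (bne.BR) no-port BR/MUL
  cy4 -> i7+i8 (mulh.MUL/sub.ALU) dual
  cy5 -> i9+i10 (ld.MEM/sub.ALU) dual
  cy6 -> i11 (mulh.MUL) RAW r5
  cy7 -> i12+i13 (and.ALU/and.ALU) dual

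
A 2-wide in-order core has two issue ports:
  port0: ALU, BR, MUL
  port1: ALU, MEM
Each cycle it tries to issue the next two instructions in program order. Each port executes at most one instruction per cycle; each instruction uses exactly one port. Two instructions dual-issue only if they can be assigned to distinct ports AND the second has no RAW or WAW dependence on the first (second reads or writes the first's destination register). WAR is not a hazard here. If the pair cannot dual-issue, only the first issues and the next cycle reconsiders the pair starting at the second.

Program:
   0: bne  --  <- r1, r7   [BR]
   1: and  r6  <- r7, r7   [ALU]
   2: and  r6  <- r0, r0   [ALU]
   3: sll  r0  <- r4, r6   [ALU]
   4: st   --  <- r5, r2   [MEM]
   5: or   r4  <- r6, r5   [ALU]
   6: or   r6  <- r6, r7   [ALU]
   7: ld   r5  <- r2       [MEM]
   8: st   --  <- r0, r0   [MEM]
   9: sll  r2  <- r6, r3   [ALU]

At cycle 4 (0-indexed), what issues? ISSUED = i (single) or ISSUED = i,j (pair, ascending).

t=0 i0,i1:bne.BR and.ALU ; dual
t=1 i2:and.ALU ; RAW r6
t=2 i3,i4:sll.ALU st.MEM ; dual
t=3 i5,i6:or.ALU or.ALU ; dual
t=4 i7:ld.MEM ; no-port MEM/MEM
t=5 i8,i9:st.MEM sll.ALU ; dual

ISSUED = 7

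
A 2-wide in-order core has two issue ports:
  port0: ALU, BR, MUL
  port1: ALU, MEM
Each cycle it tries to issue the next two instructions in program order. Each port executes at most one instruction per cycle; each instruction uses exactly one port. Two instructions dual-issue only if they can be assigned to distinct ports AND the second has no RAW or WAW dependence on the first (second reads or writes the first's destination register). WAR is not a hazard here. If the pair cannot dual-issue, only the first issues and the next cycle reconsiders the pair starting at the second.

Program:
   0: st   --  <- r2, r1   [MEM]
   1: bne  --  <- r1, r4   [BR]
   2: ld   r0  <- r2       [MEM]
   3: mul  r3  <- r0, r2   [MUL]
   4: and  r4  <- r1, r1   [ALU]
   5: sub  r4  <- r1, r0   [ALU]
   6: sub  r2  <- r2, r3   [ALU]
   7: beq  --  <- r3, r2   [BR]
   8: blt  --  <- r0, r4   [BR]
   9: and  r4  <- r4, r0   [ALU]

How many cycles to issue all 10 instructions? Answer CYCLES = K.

c0: i0/i1 st.MEM bne.BR  dual
c1: i2 ld.MEM  RAW r0
c2: i3/i4 mul.MUL and.ALU  dual
c3: i5/i6 sub.ALU sub.ALU  dual
c4: i7 beq.BR  no-port BR/BR
c5: i8/i9 blt.BR and.ALU  dual

CYCLES = 6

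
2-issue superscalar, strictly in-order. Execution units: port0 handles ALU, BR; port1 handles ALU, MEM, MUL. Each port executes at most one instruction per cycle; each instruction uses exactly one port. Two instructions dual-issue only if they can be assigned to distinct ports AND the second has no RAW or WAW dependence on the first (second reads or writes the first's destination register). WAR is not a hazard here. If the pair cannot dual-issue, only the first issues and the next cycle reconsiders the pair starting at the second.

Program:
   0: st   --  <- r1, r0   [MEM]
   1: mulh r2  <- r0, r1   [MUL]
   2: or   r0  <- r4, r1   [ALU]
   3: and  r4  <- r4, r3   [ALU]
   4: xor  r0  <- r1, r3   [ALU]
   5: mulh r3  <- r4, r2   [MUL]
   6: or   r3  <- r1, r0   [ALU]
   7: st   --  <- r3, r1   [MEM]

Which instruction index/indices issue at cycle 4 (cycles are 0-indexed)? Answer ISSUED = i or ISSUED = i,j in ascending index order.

t=0 i0:st.MEM ; no-port MEM/MUL
t=1 i1/i2:mulh.MUL/or.ALU ; pair
t=2 i3/i4:and.ALU/xor.ALU ; pair
t=3 i5:mulh.MUL ; WAW r3
t=4 i6:or.ALU ; RAW r3
t=5 i7:st.MEM ; tail

ISSUED = 6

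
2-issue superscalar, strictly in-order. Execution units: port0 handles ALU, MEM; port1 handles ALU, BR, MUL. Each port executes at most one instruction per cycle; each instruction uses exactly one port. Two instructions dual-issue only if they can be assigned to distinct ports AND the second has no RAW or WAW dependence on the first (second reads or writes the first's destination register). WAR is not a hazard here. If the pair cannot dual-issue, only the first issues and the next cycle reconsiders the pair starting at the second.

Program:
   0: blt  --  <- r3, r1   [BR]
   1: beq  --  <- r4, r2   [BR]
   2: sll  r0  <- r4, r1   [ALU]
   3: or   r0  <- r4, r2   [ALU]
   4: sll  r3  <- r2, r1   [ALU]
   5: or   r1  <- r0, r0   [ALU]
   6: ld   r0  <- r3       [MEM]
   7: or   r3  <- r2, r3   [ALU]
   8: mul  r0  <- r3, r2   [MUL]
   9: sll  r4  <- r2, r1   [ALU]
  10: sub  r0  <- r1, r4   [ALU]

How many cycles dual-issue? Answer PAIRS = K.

  cy0 -> i0 (blt.BR) no-port BR/BR
  cy1 -> i1,i2 (beq.BR sll.ALU) pair
  cy2 -> i3,i4 (or.ALU sll.ALU) pair
  cy3 -> i5,i6 (or.ALU ld.MEM) pair
  cy4 -> i7 (or.ALU) RAW r3
  cy5 -> i8,i9 (mul.MUL sll.ALU) pair
  cy6 -> i10 (sub.ALU) tail

PAIRS = 4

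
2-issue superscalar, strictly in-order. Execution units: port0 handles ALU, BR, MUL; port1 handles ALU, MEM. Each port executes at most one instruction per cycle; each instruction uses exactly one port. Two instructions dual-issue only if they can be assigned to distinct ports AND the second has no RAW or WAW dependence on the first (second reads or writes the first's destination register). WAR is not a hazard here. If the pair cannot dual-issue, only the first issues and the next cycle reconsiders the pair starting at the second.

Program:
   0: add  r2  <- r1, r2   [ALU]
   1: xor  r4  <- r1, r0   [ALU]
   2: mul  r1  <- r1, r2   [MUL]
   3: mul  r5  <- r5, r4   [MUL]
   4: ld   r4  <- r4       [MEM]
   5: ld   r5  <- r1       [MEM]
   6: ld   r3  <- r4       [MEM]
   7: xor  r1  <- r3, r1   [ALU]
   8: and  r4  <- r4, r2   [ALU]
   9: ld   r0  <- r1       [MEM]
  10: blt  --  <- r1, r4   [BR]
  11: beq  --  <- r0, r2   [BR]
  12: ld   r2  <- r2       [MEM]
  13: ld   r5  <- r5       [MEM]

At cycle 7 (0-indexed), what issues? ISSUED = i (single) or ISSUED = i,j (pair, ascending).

#0 head=0: add/xor i0/i1 2-wide
#1 head=2: mul i2 no-port MUL/MUL
#2 head=3: mul/ld i3/i4 2-wide
#3 head=5: ld i5 no-port MEM/MEM
#4 head=6: ld i6 RAW r3
#5 head=7: xor/and i7/i8 2-wide
#6 head=9: ld/blt i9/i10 2-wide
#7 head=11: beq/ld i11/i12 2-wide
#8 head=13: ld i13 tail

ISSUED = 11,12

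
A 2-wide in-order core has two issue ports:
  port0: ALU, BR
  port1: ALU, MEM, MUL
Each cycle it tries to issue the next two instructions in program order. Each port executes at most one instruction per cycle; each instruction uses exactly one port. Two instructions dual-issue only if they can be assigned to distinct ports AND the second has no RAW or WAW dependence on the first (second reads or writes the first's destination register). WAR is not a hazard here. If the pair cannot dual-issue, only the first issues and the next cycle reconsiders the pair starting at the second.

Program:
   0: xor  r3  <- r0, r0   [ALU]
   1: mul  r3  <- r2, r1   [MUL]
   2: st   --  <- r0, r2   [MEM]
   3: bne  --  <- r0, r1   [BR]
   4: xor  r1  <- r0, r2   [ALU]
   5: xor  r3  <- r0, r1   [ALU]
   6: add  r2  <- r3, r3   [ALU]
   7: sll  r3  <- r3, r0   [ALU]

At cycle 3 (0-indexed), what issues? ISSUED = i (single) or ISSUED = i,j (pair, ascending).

ISSUED = 4

c0: i0 xor.ALU  WAW r3
c1: i1 mul.MUL  no-port MUL/MEM
c2: i2,i3 st.MEM/bne.BR  dual
c3: i4 xor.ALU  RAW r1
c4: i5 xor.ALU  RAW r3
c5: i6,i7 add.ALU/sll.ALU  dual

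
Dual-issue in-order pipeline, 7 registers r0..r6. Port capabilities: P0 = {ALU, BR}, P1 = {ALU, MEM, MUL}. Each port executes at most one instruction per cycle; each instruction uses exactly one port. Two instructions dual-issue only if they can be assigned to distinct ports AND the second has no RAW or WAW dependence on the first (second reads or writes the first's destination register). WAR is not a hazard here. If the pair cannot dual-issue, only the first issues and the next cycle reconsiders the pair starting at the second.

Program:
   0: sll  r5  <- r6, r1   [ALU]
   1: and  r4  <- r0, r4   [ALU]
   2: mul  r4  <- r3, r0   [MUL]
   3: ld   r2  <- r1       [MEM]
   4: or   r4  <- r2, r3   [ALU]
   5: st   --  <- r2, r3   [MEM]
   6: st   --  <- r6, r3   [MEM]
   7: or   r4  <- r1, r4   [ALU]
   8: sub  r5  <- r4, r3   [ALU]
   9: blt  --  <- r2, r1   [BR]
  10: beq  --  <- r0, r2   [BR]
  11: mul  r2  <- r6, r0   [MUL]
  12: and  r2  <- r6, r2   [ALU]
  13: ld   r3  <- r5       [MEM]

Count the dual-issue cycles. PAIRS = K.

PAIRS = 6

0. sll.ALU+and.ALU @i0&i1  | dual
1. mul.MUL @i2  | no-port MUL/MEM
2. ld.MEM @i3  | RAW r2
3. or.ALU+st.MEM @i4&i5  | dual
4. st.MEM+or.ALU @i6&i7  | dual
5. sub.ALU+blt.BR @i8&i9  | dual
6. beq.BR+mul.MUL @i10&i11  | dual
7. and.ALU+ld.MEM @i12&i13  | dual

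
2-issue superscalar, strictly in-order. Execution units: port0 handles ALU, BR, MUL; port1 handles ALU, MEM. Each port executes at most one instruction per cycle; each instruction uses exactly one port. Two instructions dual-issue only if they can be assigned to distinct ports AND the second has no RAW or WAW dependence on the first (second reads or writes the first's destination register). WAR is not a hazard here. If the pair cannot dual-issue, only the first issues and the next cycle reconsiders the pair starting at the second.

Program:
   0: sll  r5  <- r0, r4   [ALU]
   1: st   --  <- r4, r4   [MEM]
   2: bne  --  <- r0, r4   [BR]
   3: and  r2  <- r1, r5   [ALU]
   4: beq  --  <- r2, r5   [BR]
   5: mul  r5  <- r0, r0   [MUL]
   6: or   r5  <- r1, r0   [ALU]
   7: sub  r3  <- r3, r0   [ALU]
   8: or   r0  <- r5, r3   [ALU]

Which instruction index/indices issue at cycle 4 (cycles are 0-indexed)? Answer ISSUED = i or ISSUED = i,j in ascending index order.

ISSUED = 6,7

0. sll.ALU+st.MEM @i0&i1  | 2-wide
1. bne.BR+and.ALU @i2&i3  | 2-wide
2. beq.BR @i4  | no-port BR/MUL
3. mul.MUL @i5  | WAW r5
4. or.ALU+sub.ALU @i6&i7  | 2-wide
5. or.ALU @i8  | tail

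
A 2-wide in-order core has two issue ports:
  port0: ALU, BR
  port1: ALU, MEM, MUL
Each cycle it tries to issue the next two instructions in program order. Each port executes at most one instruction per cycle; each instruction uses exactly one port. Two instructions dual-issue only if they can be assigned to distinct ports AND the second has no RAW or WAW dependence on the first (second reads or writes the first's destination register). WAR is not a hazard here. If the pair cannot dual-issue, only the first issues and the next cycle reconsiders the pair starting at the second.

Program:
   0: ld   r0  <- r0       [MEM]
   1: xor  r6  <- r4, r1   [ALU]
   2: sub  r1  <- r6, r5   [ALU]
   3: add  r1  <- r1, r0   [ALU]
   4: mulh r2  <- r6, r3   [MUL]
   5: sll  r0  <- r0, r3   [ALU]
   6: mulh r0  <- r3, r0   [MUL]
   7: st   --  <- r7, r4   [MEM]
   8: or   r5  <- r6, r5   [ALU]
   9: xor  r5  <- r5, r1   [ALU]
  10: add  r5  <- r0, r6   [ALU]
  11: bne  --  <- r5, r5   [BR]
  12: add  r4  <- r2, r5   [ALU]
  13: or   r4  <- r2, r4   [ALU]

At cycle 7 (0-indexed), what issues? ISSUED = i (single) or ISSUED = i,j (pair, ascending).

c0: i0+i1 ld.MEM+xor.ALU  pair
c1: i2 sub.ALU  RAW+WAW r1
c2: i3+i4 add.ALU+mulh.MUL  pair
c3: i5 sll.ALU  RAW+WAW r0
c4: i6 mulh.MUL  no-port MUL/MEM
c5: i7+i8 st.MEM+or.ALU  pair
c6: i9 xor.ALU  WAW r5
c7: i10 add.ALU  RAW r5
c8: i11+i12 bne.BR+add.ALU  pair
c9: i13 or.ALU  tail

ISSUED = 10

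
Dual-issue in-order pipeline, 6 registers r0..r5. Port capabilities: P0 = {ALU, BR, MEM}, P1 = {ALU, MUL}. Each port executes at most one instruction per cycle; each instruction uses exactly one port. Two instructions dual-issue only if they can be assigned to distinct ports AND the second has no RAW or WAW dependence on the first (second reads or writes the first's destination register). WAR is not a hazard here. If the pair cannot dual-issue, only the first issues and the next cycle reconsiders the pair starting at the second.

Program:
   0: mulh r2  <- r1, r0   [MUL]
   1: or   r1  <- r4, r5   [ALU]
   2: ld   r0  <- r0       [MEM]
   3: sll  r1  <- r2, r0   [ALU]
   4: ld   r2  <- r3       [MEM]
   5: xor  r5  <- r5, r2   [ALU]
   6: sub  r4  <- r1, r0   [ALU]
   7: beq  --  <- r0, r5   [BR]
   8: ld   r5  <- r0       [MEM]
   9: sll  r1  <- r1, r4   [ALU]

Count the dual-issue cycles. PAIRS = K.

PAIRS = 4

0. mulh.MUL or.ALU @i0&i1  | 2-wide
1. ld.MEM @i2  | RAW r0
2. sll.ALU ld.MEM @i3&i4  | 2-wide
3. xor.ALU sub.ALU @i5&i6  | 2-wide
4. beq.BR @i7  | no-port BR/MEM
5. ld.MEM sll.ALU @i8&i9  | 2-wide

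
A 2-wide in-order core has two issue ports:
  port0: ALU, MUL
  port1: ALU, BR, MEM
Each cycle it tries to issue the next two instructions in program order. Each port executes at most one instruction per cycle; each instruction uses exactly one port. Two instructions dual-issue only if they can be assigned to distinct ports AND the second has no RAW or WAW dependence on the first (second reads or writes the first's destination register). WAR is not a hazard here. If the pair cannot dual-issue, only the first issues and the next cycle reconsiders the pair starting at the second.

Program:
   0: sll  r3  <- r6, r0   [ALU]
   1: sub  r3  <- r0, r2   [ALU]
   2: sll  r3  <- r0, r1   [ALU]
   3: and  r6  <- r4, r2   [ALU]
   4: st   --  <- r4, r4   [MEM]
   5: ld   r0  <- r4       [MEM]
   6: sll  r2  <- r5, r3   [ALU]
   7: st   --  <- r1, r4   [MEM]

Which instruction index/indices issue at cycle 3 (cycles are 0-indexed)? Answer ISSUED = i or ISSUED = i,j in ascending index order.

ISSUED = 4

0. sll.ALU @i0  | WAW r3
1. sub.ALU @i1  | WAW r3
2. sll.ALU/and.ALU @i2&i3  | 2-wide
3. st.MEM @i4  | no-port MEM/MEM
4. ld.MEM/sll.ALU @i5&i6  | 2-wide
5. st.MEM @i7  | tail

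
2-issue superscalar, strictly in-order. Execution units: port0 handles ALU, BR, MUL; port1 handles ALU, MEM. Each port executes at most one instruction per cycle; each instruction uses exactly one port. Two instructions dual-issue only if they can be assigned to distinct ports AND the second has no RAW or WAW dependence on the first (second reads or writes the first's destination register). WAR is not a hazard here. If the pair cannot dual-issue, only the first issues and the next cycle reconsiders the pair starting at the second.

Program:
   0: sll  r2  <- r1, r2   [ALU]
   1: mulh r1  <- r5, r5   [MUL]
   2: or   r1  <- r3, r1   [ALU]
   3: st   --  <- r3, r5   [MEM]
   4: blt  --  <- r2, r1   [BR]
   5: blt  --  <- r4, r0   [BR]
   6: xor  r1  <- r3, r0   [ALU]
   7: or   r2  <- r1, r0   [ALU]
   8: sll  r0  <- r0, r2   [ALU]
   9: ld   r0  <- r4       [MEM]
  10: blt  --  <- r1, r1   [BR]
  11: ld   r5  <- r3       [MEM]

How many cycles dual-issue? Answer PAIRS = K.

#0 head=0: sll.ALU;mulh.MUL i0/i1 pair
#1 head=2: or.ALU;st.MEM i2/i3 pair
#2 head=4: blt.BR i4 no-port BR/BR
#3 head=5: blt.BR;xor.ALU i5/i6 pair
#4 head=7: or.ALU i7 RAW r2
#5 head=8: sll.ALU i8 WAW r0
#6 head=9: ld.MEM;blt.BR i9/i10 pair
#7 head=11: ld.MEM i11 tail

PAIRS = 4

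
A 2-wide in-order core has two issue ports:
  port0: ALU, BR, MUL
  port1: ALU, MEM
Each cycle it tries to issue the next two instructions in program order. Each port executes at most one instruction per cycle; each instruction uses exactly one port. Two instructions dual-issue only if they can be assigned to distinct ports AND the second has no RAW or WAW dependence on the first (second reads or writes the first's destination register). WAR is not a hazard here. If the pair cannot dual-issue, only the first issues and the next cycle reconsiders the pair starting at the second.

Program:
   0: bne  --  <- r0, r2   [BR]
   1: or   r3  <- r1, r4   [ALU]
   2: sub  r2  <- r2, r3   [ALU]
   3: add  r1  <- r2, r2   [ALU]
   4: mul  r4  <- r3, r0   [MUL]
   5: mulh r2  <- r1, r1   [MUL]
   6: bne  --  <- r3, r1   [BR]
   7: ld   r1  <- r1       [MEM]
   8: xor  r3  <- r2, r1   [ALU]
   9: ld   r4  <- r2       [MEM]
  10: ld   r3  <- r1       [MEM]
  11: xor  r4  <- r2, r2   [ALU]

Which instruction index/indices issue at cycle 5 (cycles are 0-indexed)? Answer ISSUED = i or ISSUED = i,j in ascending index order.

0. bne or @i0&i1  | 2-wide
1. sub @i2  | RAW r2
2. add mul @i3&i4  | 2-wide
3. mulh @i5  | no-port MUL/BR
4. bne ld @i6&i7  | 2-wide
5. xor ld @i8&i9  | 2-wide
6. ld xor @i10&i11  | 2-wide

ISSUED = 8,9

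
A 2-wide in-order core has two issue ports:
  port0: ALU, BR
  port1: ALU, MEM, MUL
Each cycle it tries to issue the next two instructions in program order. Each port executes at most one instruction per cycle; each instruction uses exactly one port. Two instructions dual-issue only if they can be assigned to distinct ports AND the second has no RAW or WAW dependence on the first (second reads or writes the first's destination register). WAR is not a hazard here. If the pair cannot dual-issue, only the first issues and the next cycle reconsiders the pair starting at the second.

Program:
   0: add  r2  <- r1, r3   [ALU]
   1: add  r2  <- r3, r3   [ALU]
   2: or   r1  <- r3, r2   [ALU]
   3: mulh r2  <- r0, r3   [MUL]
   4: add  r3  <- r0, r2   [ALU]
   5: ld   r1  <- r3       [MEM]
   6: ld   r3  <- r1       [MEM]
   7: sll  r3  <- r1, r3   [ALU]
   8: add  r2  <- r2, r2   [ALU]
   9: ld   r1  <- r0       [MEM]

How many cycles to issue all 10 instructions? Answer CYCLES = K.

#0 head=0: add.ALU i0 WAW r2
#1 head=1: add.ALU i1 RAW r2
#2 head=2: or.ALU/mulh.MUL i2/i3 pair
#3 head=4: add.ALU i4 RAW r3
#4 head=5: ld.MEM i5 no-port MEM/MEM
#5 head=6: ld.MEM i6 RAW+WAW r3
#6 head=7: sll.ALU/add.ALU i7/i8 pair
#7 head=9: ld.MEM i9 tail

CYCLES = 8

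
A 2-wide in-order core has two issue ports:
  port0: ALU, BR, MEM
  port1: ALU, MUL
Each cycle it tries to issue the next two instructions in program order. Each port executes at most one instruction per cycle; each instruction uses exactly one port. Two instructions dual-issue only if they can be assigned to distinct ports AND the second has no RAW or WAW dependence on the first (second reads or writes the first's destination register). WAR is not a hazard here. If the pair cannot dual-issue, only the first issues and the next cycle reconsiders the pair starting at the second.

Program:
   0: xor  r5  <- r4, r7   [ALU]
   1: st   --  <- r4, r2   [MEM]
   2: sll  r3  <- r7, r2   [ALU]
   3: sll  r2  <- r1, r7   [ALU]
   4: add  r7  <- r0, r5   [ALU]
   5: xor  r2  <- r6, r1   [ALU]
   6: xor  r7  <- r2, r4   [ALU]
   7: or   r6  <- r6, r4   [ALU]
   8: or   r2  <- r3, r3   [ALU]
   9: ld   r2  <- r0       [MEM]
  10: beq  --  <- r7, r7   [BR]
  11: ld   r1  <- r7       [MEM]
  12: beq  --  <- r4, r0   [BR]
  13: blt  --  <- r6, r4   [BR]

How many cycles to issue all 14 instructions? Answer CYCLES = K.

  cy0 -> i0,i1 (xor.ALU+st.MEM) 2-wide
  cy1 -> i2,i3 (sll.ALU+sll.ALU) 2-wide
  cy2 -> i4,i5 (add.ALU+xor.ALU) 2-wide
  cy3 -> i6,i7 (xor.ALU+or.ALU) 2-wide
  cy4 -> i8 (or.ALU) WAW r2
  cy5 -> i9 (ld.MEM) no-port MEM/BR
  cy6 -> i10 (beq.BR) no-port BR/MEM
  cy7 -> i11 (ld.MEM) no-port MEM/BR
  cy8 -> i12 (beq.BR) no-port BR/BR
  cy9 -> i13 (blt.BR) tail

CYCLES = 10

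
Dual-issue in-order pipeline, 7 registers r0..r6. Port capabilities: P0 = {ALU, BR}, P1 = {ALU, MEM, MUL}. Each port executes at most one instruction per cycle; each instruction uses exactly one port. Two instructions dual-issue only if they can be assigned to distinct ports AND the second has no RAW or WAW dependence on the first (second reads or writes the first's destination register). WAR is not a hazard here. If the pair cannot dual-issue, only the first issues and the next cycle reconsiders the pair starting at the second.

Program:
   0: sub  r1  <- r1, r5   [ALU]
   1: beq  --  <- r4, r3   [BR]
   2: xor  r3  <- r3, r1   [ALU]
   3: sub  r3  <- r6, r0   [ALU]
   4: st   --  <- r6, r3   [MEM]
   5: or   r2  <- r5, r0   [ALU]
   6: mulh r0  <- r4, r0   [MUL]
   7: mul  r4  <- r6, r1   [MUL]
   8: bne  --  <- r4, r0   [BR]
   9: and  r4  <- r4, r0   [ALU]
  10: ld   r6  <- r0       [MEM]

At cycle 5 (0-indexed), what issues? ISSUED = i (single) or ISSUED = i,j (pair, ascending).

ISSUED = 7

  cy0 -> i0&i1 (sub.ALU;beq.BR) dual
  cy1 -> i2 (xor.ALU) WAW r3
  cy2 -> i3 (sub.ALU) RAW r3
  cy3 -> i4&i5 (st.MEM;or.ALU) dual
  cy4 -> i6 (mulh.MUL) no-port MUL/MUL
  cy5 -> i7 (mul.MUL) RAW r4
  cy6 -> i8&i9 (bne.BR;and.ALU) dual
  cy7 -> i10 (ld.MEM) tail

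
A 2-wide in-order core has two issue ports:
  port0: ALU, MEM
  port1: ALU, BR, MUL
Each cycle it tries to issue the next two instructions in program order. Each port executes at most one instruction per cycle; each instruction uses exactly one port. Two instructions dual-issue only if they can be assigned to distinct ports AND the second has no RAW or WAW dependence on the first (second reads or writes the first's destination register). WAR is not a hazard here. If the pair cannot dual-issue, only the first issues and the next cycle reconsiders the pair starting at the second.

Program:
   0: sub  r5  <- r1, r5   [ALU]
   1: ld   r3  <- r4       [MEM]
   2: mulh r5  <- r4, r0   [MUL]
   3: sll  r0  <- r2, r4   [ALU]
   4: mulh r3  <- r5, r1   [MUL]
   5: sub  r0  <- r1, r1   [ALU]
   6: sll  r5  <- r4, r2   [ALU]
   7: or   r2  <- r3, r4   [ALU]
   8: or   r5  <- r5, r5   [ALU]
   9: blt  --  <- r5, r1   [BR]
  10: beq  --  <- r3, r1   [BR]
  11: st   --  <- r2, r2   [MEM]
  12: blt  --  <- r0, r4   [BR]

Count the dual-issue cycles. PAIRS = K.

0. sub/ld @i0,i1  | pair
1. mulh/sll @i2,i3  | pair
2. mulh/sub @i4,i5  | pair
3. sll/or @i6,i7  | pair
4. or @i8  | RAW r5
5. blt @i9  | no-port BR/BR
6. beq/st @i10,i11  | pair
7. blt @i12  | tail

PAIRS = 5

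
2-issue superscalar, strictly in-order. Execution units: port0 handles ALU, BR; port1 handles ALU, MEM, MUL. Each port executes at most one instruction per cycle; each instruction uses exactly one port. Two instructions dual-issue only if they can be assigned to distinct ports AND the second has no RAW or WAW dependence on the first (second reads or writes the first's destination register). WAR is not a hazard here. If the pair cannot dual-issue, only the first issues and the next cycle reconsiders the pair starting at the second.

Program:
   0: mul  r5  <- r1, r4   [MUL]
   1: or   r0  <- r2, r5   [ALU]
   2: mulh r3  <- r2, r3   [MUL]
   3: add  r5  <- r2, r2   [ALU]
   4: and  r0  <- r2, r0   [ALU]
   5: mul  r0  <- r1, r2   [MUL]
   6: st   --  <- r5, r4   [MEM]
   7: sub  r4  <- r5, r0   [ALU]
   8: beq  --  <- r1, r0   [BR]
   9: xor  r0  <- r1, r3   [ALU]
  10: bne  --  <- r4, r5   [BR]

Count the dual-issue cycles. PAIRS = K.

[0] i0  mul  -- RAW r5
[1] i1/i2  or mulh  -- 2-wide
[2] i3/i4  add and  -- 2-wide
[3] i5  mul  -- no-port MUL/MEM
[4] i6/i7  st sub  -- 2-wide
[5] i8/i9  beq xor  -- 2-wide
[6] i10  bne  -- tail

PAIRS = 4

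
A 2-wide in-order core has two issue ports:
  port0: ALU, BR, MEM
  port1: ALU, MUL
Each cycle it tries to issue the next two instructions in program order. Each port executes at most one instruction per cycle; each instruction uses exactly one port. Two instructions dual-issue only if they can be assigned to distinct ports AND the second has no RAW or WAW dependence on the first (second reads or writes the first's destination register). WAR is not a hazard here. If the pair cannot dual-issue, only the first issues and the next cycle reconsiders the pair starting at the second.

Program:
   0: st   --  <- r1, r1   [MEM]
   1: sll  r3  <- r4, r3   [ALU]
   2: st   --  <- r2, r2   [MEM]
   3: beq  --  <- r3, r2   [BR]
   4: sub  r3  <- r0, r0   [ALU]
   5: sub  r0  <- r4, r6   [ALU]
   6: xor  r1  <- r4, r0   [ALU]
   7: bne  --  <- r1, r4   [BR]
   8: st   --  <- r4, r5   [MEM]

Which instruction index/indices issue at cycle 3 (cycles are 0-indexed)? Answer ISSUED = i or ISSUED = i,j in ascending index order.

t=0 i0,i1:st.MEM sll.ALU ; 2-wide
t=1 i2:st.MEM ; no-port MEM/BR
t=2 i3,i4:beq.BR sub.ALU ; 2-wide
t=3 i5:sub.ALU ; RAW r0
t=4 i6:xor.ALU ; RAW r1
t=5 i7:bne.BR ; no-port BR/MEM
t=6 i8:st.MEM ; tail

ISSUED = 5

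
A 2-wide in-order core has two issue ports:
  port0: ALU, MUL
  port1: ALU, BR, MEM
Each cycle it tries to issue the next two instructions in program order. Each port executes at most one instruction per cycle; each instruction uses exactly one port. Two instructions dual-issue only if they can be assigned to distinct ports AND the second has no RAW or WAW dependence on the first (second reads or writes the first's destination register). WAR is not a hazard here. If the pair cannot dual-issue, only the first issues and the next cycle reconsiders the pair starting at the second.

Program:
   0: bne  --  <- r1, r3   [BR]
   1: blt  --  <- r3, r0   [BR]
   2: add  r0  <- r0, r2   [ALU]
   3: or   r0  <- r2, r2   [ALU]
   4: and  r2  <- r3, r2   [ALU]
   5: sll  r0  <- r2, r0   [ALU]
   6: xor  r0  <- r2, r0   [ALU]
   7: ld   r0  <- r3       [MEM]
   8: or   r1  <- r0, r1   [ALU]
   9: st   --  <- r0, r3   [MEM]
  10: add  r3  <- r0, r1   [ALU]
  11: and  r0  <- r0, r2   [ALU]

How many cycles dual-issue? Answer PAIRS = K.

t=0 i0:bne ; no-port BR/BR
t=1 i1+i2:blt/add ; 2-wide
t=2 i3+i4:or/and ; 2-wide
t=3 i5:sll ; RAW+WAW r0
t=4 i6:xor ; WAW r0
t=5 i7:ld ; RAW r0
t=6 i8+i9:or/st ; 2-wide
t=7 i10+i11:add/and ; 2-wide

PAIRS = 4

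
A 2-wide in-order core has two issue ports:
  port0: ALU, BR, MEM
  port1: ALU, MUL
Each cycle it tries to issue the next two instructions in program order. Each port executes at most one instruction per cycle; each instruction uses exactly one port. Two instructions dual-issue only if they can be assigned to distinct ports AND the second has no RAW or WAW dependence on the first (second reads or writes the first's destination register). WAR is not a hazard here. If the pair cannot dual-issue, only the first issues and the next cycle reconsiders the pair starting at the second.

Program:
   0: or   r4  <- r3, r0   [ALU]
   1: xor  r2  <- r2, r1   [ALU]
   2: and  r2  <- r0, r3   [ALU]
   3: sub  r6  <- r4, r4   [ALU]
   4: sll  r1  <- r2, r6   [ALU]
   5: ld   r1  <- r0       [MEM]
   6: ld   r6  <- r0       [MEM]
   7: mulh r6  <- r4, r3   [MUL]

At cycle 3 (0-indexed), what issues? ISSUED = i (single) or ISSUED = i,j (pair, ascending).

#0 head=0: or;xor i0+i1 2-wide
#1 head=2: and;sub i2+i3 2-wide
#2 head=4: sll i4 WAW r1
#3 head=5: ld i5 no-port MEM/MEM
#4 head=6: ld i6 WAW r6
#5 head=7: mulh i7 tail

ISSUED = 5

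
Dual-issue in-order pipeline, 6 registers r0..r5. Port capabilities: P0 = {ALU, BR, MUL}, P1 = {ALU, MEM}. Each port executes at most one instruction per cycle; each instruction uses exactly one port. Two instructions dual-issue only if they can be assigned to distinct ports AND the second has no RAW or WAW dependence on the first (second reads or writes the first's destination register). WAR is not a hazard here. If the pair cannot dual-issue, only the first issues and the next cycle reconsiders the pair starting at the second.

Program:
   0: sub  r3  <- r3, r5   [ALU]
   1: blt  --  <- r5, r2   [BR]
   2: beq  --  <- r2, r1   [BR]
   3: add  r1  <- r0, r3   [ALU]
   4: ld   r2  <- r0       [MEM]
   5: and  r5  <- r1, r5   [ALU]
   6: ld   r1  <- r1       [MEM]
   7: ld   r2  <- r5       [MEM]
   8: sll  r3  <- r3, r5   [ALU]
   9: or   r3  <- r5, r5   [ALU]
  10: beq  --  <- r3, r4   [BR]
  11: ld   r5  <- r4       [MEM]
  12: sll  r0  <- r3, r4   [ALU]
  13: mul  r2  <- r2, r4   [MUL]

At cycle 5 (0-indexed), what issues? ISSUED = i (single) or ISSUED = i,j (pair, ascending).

ISSUED = 9

c0: i0&i1 sub.ALU;blt.BR  dual
c1: i2&i3 beq.BR;add.ALU  dual
c2: i4&i5 ld.MEM;and.ALU  dual
c3: i6 ld.MEM  no-port MEM/MEM
c4: i7&i8 ld.MEM;sll.ALU  dual
c5: i9 or.ALU  RAW r3
c6: i10&i11 beq.BR;ld.MEM  dual
c7: i12&i13 sll.ALU;mul.MUL  dual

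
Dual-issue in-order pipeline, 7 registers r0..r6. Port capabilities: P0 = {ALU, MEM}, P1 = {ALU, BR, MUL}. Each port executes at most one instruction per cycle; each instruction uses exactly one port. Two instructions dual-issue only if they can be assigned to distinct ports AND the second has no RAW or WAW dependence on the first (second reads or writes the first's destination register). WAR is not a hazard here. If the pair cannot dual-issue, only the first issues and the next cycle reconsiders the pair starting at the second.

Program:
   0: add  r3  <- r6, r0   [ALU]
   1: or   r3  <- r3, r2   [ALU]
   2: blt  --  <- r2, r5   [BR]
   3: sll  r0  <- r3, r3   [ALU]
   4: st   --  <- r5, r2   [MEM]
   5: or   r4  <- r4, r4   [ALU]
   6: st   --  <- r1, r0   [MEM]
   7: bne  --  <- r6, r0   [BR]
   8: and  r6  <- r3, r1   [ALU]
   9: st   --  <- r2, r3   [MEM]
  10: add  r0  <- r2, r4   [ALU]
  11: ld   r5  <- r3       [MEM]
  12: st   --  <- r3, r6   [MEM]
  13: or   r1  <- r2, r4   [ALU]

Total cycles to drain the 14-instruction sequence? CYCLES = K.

CYCLES = 8

t=0 i0:add ; RAW+WAW r3
t=1 i1/i2:or+blt ; 2-wide
t=2 i3/i4:sll+st ; 2-wide
t=3 i5/i6:or+st ; 2-wide
t=4 i7/i8:bne+and ; 2-wide
t=5 i9/i10:st+add ; 2-wide
t=6 i11:ld ; no-port MEM/MEM
t=7 i12/i13:st+or ; 2-wide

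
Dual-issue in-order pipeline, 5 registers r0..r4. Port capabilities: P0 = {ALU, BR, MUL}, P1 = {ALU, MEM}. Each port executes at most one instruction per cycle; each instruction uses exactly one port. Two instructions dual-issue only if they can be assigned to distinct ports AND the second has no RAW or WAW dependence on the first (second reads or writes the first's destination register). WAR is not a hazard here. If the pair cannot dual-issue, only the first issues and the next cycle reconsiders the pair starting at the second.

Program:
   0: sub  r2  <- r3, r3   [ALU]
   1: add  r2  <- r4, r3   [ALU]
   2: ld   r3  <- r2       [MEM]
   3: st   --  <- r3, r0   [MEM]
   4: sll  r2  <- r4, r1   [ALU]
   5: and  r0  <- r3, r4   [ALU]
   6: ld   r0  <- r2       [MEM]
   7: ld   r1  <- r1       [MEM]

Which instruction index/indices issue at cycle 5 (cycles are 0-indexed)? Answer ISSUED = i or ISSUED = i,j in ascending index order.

ISSUED = 6

t=0 i0:sub.ALU ; WAW r2
t=1 i1:add.ALU ; RAW r2
t=2 i2:ld.MEM ; no-port MEM/MEM
t=3 i3/i4:st.MEM;sll.ALU ; 2-wide
t=4 i5:and.ALU ; WAW r0
t=5 i6:ld.MEM ; no-port MEM/MEM
t=6 i7:ld.MEM ; tail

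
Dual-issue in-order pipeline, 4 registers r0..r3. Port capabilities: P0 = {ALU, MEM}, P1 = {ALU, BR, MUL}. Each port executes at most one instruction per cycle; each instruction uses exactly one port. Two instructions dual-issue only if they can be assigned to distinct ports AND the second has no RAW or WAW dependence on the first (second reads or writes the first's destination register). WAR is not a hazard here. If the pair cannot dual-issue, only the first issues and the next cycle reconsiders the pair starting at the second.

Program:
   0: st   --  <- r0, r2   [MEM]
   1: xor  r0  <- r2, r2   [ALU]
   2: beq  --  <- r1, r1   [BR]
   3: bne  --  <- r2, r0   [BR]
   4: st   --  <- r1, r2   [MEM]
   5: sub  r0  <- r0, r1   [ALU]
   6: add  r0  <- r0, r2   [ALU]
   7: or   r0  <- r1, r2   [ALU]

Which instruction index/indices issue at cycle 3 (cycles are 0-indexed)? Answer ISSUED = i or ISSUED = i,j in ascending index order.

ISSUED = 5

c0: i0/i1 st/xor  2-wide
c1: i2 beq  no-port BR/BR
c2: i3/i4 bne/st  2-wide
c3: i5 sub  RAW+WAW r0
c4: i6 add  WAW r0
c5: i7 or  tail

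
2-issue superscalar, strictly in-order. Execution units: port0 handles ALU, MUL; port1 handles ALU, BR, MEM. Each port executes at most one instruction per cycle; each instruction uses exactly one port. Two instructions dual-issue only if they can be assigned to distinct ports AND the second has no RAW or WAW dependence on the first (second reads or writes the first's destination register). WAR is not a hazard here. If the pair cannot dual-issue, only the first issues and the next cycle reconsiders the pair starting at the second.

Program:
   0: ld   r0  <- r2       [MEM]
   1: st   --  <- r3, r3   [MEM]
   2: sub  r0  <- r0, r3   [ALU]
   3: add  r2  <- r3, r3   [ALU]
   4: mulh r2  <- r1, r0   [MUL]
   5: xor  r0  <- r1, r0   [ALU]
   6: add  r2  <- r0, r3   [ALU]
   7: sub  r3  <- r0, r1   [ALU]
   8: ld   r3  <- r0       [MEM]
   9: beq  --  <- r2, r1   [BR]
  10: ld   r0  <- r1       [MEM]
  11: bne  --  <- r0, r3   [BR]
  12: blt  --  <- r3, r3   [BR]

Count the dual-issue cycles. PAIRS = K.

  cy0 -> i0 (ld) no-port MEM/MEM
  cy1 -> i1,i2 (st/sub) 2-wide
  cy2 -> i3 (add) WAW r2
  cy3 -> i4,i5 (mulh/xor) 2-wide
  cy4 -> i6,i7 (add/sub) 2-wide
  cy5 -> i8 (ld) no-port MEM/BR
  cy6 -> i9 (beq) no-port BR/MEM
  cy7 -> i10 (ld) no-port MEM/BR
  cy8 -> i11 (bne) no-port BR/BR
  cy9 -> i12 (blt) tail

PAIRS = 3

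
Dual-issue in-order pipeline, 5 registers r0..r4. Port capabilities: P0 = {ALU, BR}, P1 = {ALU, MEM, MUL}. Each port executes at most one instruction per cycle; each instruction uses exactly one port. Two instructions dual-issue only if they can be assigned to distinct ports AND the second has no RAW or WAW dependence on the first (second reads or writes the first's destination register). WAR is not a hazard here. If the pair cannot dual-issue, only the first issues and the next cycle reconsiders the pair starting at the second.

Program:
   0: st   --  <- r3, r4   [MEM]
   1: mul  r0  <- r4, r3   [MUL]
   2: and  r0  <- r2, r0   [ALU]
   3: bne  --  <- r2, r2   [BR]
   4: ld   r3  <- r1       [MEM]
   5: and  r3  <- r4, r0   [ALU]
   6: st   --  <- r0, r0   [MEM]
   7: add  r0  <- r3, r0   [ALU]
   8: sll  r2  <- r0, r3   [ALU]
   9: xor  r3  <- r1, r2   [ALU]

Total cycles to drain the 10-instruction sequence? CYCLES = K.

CYCLES = 8

[0] i0  st  -- no-port MEM/MUL
[1] i1  mul  -- RAW+WAW r0
[2] i2,i3  and/bne  -- pair
[3] i4  ld  -- WAW r3
[4] i5,i6  and/st  -- pair
[5] i7  add  -- RAW r0
[6] i8  sll  -- RAW r2
[7] i9  xor  -- tail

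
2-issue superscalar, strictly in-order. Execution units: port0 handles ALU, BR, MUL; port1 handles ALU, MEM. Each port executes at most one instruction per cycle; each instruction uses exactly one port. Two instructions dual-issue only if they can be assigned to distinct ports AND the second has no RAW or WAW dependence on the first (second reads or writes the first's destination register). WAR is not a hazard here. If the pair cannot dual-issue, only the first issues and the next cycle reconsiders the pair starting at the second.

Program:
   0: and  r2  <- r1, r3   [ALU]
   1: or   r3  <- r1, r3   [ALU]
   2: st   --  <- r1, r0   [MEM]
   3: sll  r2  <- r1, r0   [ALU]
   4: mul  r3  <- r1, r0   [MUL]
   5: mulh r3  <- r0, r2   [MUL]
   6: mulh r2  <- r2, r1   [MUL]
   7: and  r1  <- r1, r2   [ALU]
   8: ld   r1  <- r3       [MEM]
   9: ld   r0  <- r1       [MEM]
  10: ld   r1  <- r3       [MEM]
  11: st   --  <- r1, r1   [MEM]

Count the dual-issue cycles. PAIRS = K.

PAIRS = 2

  cy0 -> i0/i1 (and.ALU or.ALU) dual
  cy1 -> i2/i3 (st.MEM sll.ALU) dual
  cy2 -> i4 (mul.MUL) no-port MUL/MUL
  cy3 -> i5 (mulh.MUL) no-port MUL/MUL
  cy4 -> i6 (mulh.MUL) RAW r2
  cy5 -> i7 (and.ALU) WAW r1
  cy6 -> i8 (ld.MEM) no-port MEM/MEM
  cy7 -> i9 (ld.MEM) no-port MEM/MEM
  cy8 -> i10 (ld.MEM) no-port MEM/MEM
  cy9 -> i11 (st.MEM) tail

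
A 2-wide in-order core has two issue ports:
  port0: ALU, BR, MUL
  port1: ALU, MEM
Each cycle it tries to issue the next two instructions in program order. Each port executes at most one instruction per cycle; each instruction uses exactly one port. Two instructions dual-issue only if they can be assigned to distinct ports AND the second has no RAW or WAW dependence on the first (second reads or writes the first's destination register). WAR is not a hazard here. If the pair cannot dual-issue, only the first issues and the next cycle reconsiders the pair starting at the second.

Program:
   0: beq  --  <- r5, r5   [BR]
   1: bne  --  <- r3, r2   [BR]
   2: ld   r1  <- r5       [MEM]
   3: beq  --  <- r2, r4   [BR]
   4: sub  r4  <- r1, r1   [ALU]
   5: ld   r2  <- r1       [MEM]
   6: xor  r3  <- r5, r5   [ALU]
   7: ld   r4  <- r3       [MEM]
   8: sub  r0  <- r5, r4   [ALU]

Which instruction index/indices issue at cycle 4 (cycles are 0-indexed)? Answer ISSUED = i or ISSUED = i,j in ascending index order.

ISSUED = 7

[0] i0  beq  -- no-port BR/BR
[1] i1&i2  bne/ld  -- 2-wide
[2] i3&i4  beq/sub  -- 2-wide
[3] i5&i6  ld/xor  -- 2-wide
[4] i7  ld  -- RAW r4
[5] i8  sub  -- tail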